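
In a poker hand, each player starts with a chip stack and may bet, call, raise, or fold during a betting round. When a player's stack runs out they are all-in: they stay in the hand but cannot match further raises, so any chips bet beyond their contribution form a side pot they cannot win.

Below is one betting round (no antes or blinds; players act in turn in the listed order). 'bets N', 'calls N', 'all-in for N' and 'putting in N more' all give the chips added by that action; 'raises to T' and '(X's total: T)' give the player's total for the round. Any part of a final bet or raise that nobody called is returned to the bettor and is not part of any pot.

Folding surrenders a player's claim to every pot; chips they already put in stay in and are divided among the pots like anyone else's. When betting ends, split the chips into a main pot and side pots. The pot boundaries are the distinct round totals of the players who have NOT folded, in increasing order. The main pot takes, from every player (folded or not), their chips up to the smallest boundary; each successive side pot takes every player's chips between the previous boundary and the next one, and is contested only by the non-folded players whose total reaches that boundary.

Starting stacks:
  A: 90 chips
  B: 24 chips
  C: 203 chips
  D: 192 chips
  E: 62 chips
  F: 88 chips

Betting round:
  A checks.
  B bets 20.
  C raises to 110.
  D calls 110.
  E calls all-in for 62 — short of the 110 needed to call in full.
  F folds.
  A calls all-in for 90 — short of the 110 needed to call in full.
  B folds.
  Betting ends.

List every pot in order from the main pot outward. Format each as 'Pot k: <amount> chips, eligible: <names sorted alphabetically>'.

Contributions: A=90, B=20, C=110, D=110, E=62
Folded: B, F
Pot levels (distinct totals of non-folded players): 62, 90, 110
Layer 1-62: A 62 + B 20 + C 62 + D 62 + E 62 = 268 chips; eligible A, C, D, E
Layer 63-90: 28 each from A, C, D = 28*3 = 84 chips; eligible A, C, D
Layer 91-110: 20 each from C, D = 20*2 = 40 chips; eligible C, D

Pot 1: 268 chips, eligible: A, C, D, E
Pot 2: 84 chips, eligible: A, C, D
Pot 3: 40 chips, eligible: C, D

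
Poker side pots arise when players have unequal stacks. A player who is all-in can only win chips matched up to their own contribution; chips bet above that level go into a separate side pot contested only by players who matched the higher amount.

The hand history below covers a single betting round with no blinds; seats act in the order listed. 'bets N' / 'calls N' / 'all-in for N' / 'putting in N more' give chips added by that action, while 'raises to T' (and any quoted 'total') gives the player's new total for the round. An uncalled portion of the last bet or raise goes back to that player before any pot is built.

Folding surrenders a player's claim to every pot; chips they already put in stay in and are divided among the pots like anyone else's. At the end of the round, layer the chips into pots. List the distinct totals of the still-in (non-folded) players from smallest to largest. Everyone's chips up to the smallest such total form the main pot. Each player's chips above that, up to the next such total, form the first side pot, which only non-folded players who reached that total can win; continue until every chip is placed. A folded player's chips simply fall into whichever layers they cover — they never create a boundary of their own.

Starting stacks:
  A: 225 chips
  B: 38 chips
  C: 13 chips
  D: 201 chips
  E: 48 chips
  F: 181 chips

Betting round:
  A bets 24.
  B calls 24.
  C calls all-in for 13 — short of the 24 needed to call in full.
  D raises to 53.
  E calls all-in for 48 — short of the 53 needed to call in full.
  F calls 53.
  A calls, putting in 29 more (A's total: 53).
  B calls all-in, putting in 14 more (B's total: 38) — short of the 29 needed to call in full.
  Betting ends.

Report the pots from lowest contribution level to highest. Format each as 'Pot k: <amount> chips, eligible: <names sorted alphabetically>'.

Contributions: A=53, B=38, C=13, D=53, E=48, F=53
Pot levels (distinct totals of non-folded players): 13, 38, 48, 53
Layer 1-13: 13 each from A, B, C, D, E, F = 13*6 = 78 chips; eligible A, B, C, D, E, F
Layer 14-38: 25 each from A, B, D, E, F = 25*5 = 125 chips; eligible A, B, D, E, F
Layer 39-48: 10 each from A, D, E, F = 10*4 = 40 chips; eligible A, D, E, F
Layer 49-53: 5 each from A, D, F = 5*3 = 15 chips; eligible A, D, F

Pot 1: 78 chips, eligible: A, B, C, D, E, F
Pot 2: 125 chips, eligible: A, B, D, E, F
Pot 3: 40 chips, eligible: A, D, E, F
Pot 4: 15 chips, eligible: A, D, F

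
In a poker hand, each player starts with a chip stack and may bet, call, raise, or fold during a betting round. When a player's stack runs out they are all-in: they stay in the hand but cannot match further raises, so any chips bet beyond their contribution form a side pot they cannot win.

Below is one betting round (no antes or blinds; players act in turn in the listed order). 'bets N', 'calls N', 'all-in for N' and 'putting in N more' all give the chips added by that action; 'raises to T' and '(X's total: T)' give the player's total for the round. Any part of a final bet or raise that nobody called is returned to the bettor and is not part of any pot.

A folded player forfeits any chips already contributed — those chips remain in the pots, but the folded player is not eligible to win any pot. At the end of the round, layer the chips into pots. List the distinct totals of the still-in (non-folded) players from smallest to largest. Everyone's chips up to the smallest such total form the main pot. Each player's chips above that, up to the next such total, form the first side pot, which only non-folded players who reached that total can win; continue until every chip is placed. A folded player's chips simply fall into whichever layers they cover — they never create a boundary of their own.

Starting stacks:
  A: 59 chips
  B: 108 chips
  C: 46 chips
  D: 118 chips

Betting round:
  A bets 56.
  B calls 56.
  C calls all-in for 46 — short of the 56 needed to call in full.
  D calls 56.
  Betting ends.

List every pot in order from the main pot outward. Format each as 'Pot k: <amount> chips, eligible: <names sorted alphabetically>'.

Contributions: A=56, B=56, C=46, D=56
Pot levels (distinct totals of non-folded players): 46, 56
Layer 1-46: 46 each from A, B, C, D = 46*4 = 184 chips; eligible A, B, C, D
Layer 47-56: 10 each from A, B, D = 10*3 = 30 chips; eligible A, B, D

Pot 1: 184 chips, eligible: A, B, C, D
Pot 2: 30 chips, eligible: A, B, D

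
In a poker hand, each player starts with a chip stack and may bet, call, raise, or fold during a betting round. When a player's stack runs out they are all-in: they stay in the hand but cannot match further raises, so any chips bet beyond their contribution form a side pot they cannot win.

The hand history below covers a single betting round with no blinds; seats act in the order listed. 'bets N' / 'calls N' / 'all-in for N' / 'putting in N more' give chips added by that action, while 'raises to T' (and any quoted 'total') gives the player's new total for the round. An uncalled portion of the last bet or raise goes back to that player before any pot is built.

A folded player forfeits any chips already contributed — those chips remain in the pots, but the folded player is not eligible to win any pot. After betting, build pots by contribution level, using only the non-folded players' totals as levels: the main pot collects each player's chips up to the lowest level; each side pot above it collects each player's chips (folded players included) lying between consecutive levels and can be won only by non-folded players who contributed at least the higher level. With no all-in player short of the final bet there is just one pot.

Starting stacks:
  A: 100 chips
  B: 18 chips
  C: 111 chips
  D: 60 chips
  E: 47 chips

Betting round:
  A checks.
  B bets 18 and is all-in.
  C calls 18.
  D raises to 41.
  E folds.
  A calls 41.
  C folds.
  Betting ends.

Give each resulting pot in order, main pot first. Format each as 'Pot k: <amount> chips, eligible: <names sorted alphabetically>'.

Contributions: A=41, B=18, C=18, D=41
Folded: C, E
Pot levels (distinct totals of non-folded players): 18, 41
Layer 1-18: 18 each from A, B, C, D = 18*4 = 72 chips; eligible A, B, D
Layer 19-41: 23 each from A, D = 23*2 = 46 chips; eligible A, D

Pot 1: 72 chips, eligible: A, B, D
Pot 2: 46 chips, eligible: A, D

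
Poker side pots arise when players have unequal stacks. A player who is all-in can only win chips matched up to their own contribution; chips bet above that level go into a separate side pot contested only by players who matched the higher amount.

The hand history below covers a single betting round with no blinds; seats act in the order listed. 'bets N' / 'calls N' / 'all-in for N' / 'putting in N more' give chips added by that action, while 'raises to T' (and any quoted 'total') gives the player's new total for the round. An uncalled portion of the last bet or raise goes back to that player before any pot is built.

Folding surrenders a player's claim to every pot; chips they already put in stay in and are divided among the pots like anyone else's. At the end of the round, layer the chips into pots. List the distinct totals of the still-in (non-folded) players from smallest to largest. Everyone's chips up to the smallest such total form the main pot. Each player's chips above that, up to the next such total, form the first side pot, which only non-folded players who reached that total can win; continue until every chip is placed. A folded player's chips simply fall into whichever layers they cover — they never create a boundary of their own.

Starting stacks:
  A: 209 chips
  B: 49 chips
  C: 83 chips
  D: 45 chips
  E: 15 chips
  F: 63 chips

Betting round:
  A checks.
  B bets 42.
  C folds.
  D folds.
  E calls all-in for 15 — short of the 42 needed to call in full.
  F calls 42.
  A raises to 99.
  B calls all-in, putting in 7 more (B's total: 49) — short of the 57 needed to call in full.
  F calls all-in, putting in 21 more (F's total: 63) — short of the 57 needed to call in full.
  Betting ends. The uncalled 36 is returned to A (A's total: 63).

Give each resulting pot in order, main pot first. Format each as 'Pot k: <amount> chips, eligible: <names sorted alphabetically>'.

Contributions (after 36 returned to A): A=63, B=49, E=15, F=63
Folded: C, D
Pot levels (distinct totals of non-folded players): 15, 49, 63
Layer 1-15: 15 each from A, B, E, F = 15*4 = 60 chips; eligible A, B, E, F
Layer 16-49: 34 each from A, B, F = 34*3 = 102 chips; eligible A, B, F
Layer 50-63: 14 each from A, F = 14*2 = 28 chips; eligible A, F

Pot 1: 60 chips, eligible: A, B, E, F
Pot 2: 102 chips, eligible: A, B, F
Pot 3: 28 chips, eligible: A, F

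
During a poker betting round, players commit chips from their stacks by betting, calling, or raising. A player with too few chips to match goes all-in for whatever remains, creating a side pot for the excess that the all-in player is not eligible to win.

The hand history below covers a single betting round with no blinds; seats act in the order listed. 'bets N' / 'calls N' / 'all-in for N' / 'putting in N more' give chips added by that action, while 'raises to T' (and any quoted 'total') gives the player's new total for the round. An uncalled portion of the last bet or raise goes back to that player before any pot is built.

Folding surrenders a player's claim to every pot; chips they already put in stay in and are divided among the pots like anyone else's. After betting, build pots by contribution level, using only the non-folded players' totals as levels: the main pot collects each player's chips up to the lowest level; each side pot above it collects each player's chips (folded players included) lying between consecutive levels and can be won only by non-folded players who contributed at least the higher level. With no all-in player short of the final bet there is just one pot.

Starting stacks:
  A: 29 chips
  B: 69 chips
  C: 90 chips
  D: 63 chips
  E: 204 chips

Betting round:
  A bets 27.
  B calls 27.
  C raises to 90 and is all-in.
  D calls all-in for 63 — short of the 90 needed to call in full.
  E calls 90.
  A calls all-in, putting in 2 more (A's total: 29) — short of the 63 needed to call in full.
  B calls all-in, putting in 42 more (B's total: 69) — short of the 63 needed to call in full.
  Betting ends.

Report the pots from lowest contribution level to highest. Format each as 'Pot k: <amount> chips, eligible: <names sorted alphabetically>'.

Contributions: A=29, B=69, C=90, D=63, E=90
Pot levels (distinct totals of non-folded players): 29, 63, 69, 90
Layer 1-29: 29 each from A, B, C, D, E = 29*5 = 145 chips; eligible A, B, C, D, E
Layer 30-63: 34 each from B, C, D, E = 34*4 = 136 chips; eligible B, C, D, E
Layer 64-69: 6 each from B, C, E = 6*3 = 18 chips; eligible B, C, E
Layer 70-90: 21 each from C, E = 21*2 = 42 chips; eligible C, E

Pot 1: 145 chips, eligible: A, B, C, D, E
Pot 2: 136 chips, eligible: B, C, D, E
Pot 3: 18 chips, eligible: B, C, E
Pot 4: 42 chips, eligible: C, E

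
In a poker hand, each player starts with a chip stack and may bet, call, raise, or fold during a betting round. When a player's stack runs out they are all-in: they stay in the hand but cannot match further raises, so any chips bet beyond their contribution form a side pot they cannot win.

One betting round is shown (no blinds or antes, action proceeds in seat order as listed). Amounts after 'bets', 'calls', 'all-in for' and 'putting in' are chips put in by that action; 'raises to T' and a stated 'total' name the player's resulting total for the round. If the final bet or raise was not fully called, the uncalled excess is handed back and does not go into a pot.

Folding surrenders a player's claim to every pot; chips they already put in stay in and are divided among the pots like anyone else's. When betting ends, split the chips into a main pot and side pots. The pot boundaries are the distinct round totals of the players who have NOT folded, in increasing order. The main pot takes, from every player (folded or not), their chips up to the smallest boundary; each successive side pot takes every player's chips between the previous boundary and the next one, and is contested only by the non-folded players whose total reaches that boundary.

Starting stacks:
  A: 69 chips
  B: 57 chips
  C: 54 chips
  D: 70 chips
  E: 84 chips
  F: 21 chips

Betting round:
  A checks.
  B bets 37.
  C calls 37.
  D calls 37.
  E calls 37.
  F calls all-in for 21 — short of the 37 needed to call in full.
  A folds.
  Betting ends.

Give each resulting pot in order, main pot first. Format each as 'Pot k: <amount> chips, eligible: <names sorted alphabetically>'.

Pot 1: 105 chips, eligible: B, C, D, E, F
Pot 2: 64 chips, eligible: B, C, D, E

Derivation:
Contributions: B=37, C=37, D=37, E=37, F=21
Folded: A
Pot levels (distinct totals of non-folded players): 21, 37
Layer 1-21: 21 each from B, C, D, E, F = 21*5 = 105 chips; eligible B, C, D, E, F
Layer 22-37: 16 each from B, C, D, E = 16*4 = 64 chips; eligible B, C, D, E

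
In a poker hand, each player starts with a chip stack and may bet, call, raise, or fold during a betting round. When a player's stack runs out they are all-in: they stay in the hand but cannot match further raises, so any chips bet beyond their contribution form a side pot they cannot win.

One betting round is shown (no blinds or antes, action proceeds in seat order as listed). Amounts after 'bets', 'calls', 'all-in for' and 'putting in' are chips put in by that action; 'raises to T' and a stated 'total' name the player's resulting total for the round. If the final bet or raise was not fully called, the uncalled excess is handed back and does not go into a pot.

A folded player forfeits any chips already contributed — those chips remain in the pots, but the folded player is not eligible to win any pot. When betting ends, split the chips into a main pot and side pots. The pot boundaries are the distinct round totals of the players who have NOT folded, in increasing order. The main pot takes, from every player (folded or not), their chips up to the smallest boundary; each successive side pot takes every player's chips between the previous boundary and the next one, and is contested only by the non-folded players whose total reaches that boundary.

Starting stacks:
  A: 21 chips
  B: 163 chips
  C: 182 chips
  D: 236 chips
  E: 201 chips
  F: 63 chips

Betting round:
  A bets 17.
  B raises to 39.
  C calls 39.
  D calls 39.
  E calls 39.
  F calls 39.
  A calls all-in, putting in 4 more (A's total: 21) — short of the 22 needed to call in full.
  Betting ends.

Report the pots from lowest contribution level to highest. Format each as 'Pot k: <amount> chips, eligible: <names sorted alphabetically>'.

Pot 1: 126 chips, eligible: A, B, C, D, E, F
Pot 2: 90 chips, eligible: B, C, D, E, F

Derivation:
Contributions: A=21, B=39, C=39, D=39, E=39, F=39
Pot levels (distinct totals of non-folded players): 21, 39
Layer 1-21: 21 each from A, B, C, D, E, F = 21*6 = 126 chips; eligible A, B, C, D, E, F
Layer 22-39: 18 each from B, C, D, E, F = 18*5 = 90 chips; eligible B, C, D, E, F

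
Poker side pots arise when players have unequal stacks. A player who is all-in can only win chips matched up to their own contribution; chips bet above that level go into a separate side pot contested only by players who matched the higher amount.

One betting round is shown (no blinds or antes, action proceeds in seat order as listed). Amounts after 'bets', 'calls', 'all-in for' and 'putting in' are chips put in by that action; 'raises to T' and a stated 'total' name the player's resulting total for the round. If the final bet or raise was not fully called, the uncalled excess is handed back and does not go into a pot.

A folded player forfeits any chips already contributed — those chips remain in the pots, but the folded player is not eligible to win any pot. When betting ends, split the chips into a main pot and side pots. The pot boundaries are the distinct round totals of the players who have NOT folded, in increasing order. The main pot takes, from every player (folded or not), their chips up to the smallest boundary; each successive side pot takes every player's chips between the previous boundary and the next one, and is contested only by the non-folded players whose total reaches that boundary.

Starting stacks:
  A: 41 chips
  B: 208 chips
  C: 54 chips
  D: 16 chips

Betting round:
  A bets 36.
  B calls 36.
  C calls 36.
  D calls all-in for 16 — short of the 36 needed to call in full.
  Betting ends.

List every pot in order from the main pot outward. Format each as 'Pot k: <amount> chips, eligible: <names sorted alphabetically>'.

Contributions: A=36, B=36, C=36, D=16
Pot levels (distinct totals of non-folded players): 16, 36
Layer 1-16: 16 each from A, B, C, D = 16*4 = 64 chips; eligible A, B, C, D
Layer 17-36: 20 each from A, B, C = 20*3 = 60 chips; eligible A, B, C

Pot 1: 64 chips, eligible: A, B, C, D
Pot 2: 60 chips, eligible: A, B, C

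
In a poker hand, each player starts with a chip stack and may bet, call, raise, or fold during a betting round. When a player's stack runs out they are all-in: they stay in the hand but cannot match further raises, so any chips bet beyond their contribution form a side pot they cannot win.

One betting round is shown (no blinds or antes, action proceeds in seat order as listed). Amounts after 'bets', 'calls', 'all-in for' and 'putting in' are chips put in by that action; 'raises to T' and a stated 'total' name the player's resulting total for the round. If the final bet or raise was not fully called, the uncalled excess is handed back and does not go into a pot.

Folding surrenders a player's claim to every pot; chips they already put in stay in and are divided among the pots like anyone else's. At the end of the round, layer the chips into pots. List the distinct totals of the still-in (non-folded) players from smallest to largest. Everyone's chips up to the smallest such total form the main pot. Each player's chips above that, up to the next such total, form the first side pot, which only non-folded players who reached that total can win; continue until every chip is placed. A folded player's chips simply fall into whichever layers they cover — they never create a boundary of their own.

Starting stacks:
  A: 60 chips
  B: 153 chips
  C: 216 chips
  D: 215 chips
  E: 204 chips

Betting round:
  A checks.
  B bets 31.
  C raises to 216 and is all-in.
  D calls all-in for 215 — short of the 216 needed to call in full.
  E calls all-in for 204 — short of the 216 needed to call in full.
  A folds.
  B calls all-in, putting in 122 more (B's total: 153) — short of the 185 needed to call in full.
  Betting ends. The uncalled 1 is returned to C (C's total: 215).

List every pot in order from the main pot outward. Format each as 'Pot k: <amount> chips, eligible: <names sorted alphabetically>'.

Pot 1: 612 chips, eligible: B, C, D, E
Pot 2: 153 chips, eligible: C, D, E
Pot 3: 22 chips, eligible: C, D

Derivation:
Contributions (after 1 returned to C): B=153, C=215, D=215, E=204
Folded: A
Pot levels (distinct totals of non-folded players): 153, 204, 215
Layer 1-153: 153 each from B, C, D, E = 153*4 = 612 chips; eligible B, C, D, E
Layer 154-204: 51 each from C, D, E = 51*3 = 153 chips; eligible C, D, E
Layer 205-215: 11 each from C, D = 11*2 = 22 chips; eligible C, D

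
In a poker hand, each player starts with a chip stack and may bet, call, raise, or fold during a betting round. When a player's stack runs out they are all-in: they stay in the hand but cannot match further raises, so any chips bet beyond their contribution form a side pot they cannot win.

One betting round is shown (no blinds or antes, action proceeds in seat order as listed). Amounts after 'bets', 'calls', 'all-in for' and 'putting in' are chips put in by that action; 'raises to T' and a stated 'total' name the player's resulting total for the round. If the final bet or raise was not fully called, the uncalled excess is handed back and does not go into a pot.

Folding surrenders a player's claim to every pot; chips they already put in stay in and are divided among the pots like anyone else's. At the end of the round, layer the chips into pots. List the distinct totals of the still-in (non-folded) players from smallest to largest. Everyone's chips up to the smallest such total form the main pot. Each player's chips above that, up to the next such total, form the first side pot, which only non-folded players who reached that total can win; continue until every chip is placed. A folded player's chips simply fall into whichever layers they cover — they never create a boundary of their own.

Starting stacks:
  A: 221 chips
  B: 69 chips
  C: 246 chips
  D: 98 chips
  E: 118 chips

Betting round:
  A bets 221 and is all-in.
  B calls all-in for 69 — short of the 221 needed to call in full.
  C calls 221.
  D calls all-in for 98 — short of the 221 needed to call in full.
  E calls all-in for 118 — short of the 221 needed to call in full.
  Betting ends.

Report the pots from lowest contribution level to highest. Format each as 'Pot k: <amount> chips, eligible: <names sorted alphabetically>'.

Contributions: A=221, B=69, C=221, D=98, E=118
Pot levels (distinct totals of non-folded players): 69, 98, 118, 221
Layer 1-69: 69 each from A, B, C, D, E = 69*5 = 345 chips; eligible A, B, C, D, E
Layer 70-98: 29 each from A, C, D, E = 29*4 = 116 chips; eligible A, C, D, E
Layer 99-118: 20 each from A, C, E = 20*3 = 60 chips; eligible A, C, E
Layer 119-221: 103 each from A, C = 103*2 = 206 chips; eligible A, C

Pot 1: 345 chips, eligible: A, B, C, D, E
Pot 2: 116 chips, eligible: A, C, D, E
Pot 3: 60 chips, eligible: A, C, E
Pot 4: 206 chips, eligible: A, C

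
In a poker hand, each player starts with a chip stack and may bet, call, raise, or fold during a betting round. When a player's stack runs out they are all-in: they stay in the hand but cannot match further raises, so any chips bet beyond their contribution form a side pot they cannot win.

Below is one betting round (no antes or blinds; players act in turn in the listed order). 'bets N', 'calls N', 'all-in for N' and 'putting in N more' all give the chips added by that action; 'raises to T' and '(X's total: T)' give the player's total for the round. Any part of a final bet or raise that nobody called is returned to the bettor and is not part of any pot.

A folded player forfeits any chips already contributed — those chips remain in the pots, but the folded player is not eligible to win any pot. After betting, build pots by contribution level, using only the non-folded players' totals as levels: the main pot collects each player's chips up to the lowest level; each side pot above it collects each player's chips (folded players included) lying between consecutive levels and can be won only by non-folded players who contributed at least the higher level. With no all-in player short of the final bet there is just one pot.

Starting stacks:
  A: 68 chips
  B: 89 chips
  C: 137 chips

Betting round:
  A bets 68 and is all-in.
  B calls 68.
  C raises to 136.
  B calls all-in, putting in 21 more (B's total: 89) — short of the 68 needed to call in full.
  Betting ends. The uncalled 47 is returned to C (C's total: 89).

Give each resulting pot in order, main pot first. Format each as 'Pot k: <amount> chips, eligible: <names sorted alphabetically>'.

Contributions (after 47 returned to C): A=68, B=89, C=89
Pot levels (distinct totals of non-folded players): 68, 89
Layer 1-68: 68 each from A, B, C = 68*3 = 204 chips; eligible A, B, C
Layer 69-89: 21 each from B, C = 21*2 = 42 chips; eligible B, C

Pot 1: 204 chips, eligible: A, B, C
Pot 2: 42 chips, eligible: B, C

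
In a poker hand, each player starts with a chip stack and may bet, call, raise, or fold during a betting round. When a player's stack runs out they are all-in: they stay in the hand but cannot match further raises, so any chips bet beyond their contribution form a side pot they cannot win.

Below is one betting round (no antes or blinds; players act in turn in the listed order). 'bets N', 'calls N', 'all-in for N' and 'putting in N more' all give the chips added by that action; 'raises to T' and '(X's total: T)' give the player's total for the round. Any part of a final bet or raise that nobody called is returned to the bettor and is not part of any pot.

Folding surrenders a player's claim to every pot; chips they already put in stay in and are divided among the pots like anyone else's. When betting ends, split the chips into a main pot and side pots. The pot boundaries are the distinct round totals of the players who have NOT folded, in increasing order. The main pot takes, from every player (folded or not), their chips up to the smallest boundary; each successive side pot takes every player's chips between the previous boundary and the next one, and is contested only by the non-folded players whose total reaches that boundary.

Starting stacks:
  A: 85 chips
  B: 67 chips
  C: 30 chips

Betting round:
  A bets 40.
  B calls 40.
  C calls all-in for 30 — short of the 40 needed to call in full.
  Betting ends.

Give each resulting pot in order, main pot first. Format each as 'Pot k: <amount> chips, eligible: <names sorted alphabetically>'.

Pot 1: 90 chips, eligible: A, B, C
Pot 2: 20 chips, eligible: A, B

Derivation:
Contributions: A=40, B=40, C=30
Pot levels (distinct totals of non-folded players): 30, 40
Layer 1-30: 30 each from A, B, C = 30*3 = 90 chips; eligible A, B, C
Layer 31-40: 10 each from A, B = 10*2 = 20 chips; eligible A, B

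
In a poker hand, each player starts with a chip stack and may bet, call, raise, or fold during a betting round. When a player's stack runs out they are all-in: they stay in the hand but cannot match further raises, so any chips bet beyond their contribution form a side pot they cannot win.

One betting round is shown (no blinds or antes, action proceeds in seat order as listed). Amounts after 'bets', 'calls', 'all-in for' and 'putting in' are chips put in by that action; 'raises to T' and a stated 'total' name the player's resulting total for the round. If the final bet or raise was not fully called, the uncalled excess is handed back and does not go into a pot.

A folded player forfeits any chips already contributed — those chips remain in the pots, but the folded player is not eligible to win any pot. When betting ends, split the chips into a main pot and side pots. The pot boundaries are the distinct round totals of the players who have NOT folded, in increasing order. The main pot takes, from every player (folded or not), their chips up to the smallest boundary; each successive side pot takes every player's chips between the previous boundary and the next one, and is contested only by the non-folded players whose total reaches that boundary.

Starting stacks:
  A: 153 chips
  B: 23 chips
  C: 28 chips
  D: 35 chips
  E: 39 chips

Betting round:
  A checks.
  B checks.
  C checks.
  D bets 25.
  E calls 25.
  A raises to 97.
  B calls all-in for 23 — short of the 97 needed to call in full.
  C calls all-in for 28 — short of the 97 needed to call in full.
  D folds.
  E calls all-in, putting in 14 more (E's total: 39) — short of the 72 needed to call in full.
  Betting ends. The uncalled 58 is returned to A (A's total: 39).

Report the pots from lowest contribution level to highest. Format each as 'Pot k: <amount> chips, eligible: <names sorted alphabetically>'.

Pot 1: 115 chips, eligible: A, B, C, E
Pot 2: 17 chips, eligible: A, C, E
Pot 3: 22 chips, eligible: A, E

Derivation:
Contributions (after 58 returned to A): A=39, B=23, C=28, D=25, E=39
Folded: D
Pot levels (distinct totals of non-folded players): 23, 28, 39
Layer 1-23: 23 each from A, B, C, D, E = 23*5 = 115 chips; eligible A, B, C, E
Layer 24-28: A 5 + C 5 + D 2 + E 5 = 17 chips; eligible A, C, E
Layer 29-39: 11 each from A, E = 11*2 = 22 chips; eligible A, E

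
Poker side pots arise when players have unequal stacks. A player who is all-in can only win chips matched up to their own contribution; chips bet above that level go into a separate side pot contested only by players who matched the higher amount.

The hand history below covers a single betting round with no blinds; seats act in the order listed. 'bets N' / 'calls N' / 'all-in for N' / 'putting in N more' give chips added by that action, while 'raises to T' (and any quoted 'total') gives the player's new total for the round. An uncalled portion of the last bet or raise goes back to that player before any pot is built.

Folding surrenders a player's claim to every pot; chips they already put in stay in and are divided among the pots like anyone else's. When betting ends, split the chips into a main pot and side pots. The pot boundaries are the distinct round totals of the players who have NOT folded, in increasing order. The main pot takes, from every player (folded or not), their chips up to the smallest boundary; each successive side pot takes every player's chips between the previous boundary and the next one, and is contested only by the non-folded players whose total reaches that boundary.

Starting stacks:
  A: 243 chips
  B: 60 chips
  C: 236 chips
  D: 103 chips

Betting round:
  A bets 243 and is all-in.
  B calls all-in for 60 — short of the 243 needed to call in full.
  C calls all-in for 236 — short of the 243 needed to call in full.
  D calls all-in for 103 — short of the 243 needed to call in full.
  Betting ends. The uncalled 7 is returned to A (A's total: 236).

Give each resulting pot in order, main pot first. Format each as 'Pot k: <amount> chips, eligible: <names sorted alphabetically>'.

Pot 1: 240 chips, eligible: A, B, C, D
Pot 2: 129 chips, eligible: A, C, D
Pot 3: 266 chips, eligible: A, C

Derivation:
Contributions (after 7 returned to A): A=236, B=60, C=236, D=103
Pot levels (distinct totals of non-folded players): 60, 103, 236
Layer 1-60: 60 each from A, B, C, D = 60*4 = 240 chips; eligible A, B, C, D
Layer 61-103: 43 each from A, C, D = 43*3 = 129 chips; eligible A, C, D
Layer 104-236: 133 each from A, C = 133*2 = 266 chips; eligible A, C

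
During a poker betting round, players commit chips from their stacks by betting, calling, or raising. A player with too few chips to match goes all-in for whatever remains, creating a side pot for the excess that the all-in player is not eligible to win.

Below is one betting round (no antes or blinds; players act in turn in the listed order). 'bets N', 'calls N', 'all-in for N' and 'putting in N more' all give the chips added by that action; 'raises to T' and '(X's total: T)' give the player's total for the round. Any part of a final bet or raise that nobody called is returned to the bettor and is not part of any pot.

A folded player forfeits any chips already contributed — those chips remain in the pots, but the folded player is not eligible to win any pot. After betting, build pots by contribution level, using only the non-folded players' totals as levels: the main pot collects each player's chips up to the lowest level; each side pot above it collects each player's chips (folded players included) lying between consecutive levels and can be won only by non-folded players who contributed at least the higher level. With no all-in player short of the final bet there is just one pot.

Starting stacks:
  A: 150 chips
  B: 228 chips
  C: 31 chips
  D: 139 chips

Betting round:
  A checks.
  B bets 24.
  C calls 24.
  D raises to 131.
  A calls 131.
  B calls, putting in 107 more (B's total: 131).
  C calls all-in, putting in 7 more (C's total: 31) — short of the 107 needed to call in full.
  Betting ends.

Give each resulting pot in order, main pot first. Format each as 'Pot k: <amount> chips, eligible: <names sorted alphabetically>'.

Pot 1: 124 chips, eligible: A, B, C, D
Pot 2: 300 chips, eligible: A, B, D

Derivation:
Contributions: A=131, B=131, C=31, D=131
Pot levels (distinct totals of non-folded players): 31, 131
Layer 1-31: 31 each from A, B, C, D = 31*4 = 124 chips; eligible A, B, C, D
Layer 32-131: 100 each from A, B, D = 100*3 = 300 chips; eligible A, B, D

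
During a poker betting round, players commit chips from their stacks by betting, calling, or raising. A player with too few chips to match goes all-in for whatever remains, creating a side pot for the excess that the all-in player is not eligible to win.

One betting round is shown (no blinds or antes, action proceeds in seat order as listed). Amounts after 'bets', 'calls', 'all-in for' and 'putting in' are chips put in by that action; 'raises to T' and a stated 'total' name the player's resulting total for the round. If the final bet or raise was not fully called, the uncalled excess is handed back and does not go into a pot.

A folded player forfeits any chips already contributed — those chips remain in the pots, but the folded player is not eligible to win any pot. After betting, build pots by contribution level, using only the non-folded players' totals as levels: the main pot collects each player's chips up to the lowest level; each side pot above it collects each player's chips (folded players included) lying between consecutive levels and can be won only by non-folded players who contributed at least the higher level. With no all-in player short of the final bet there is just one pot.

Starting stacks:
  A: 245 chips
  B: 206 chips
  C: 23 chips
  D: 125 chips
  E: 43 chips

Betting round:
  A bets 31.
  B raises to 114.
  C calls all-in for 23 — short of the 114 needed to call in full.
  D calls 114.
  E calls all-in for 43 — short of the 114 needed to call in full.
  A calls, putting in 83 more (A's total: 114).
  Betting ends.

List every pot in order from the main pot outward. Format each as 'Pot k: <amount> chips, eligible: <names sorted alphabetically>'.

Pot 1: 115 chips, eligible: A, B, C, D, E
Pot 2: 80 chips, eligible: A, B, D, E
Pot 3: 213 chips, eligible: A, B, D

Derivation:
Contributions: A=114, B=114, C=23, D=114, E=43
Pot levels (distinct totals of non-folded players): 23, 43, 114
Layer 1-23: 23 each from A, B, C, D, E = 23*5 = 115 chips; eligible A, B, C, D, E
Layer 24-43: 20 each from A, B, D, E = 20*4 = 80 chips; eligible A, B, D, E
Layer 44-114: 71 each from A, B, D = 71*3 = 213 chips; eligible A, B, D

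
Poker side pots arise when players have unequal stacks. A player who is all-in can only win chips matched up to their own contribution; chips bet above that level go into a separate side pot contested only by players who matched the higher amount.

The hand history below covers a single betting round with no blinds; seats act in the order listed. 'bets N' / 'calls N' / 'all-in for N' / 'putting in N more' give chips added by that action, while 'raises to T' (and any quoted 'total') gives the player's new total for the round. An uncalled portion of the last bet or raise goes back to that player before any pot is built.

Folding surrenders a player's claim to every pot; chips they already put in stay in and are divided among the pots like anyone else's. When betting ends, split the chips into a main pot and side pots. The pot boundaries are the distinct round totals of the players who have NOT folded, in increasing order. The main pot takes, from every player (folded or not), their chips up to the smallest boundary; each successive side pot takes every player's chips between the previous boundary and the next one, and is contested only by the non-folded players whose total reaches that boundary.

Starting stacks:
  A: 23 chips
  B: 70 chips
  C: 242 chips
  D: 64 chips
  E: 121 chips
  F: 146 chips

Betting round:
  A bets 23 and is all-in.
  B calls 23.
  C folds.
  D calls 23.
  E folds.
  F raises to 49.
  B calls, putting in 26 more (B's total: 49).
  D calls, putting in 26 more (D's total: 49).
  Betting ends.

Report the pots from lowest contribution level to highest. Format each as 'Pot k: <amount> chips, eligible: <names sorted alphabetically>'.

Pot 1: 92 chips, eligible: A, B, D, F
Pot 2: 78 chips, eligible: B, D, F

Derivation:
Contributions: A=23, B=49, D=49, F=49
Folded: C, E
Pot levels (distinct totals of non-folded players): 23, 49
Layer 1-23: 23 each from A, B, D, F = 23*4 = 92 chips; eligible A, B, D, F
Layer 24-49: 26 each from B, D, F = 26*3 = 78 chips; eligible B, D, F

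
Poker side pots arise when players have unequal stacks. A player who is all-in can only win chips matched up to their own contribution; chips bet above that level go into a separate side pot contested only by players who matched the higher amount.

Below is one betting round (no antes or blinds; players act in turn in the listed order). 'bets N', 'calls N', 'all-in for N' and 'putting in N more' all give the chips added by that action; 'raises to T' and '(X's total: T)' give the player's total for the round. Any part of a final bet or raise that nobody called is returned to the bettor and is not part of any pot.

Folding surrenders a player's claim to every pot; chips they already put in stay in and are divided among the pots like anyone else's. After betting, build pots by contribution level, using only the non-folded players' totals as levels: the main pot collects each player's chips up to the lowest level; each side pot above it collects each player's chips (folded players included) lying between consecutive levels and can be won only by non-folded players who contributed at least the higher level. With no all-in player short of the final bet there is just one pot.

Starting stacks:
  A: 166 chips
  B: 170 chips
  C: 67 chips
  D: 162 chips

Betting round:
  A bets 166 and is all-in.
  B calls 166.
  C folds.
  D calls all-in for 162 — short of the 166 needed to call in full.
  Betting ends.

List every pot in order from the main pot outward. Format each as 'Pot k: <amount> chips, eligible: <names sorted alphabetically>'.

Contributions: A=166, B=166, D=162
Folded: C
Pot levels (distinct totals of non-folded players): 162, 166
Layer 1-162: 162 each from A, B, D = 162*3 = 486 chips; eligible A, B, D
Layer 163-166: 4 each from A, B = 4*2 = 8 chips; eligible A, B

Pot 1: 486 chips, eligible: A, B, D
Pot 2: 8 chips, eligible: A, B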